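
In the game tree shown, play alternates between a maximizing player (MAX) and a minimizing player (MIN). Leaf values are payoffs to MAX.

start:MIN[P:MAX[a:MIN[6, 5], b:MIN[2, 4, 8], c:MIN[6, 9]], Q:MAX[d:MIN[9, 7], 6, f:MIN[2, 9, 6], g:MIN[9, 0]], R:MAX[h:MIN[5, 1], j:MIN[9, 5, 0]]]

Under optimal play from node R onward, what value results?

1

h (MIN): min(5, 1) = 1
j (MIN): min(9, 5, 0) = 0
R (MAX): max(1, 0) = 1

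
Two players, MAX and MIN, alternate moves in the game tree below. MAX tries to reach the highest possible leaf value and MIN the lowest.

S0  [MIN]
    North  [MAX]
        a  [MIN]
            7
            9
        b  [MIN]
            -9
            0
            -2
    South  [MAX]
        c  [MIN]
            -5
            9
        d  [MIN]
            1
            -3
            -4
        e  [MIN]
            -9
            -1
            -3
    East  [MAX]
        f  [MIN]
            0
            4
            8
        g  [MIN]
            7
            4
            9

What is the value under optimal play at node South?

c (MIN): min(-5, 9) = -5
d (MIN): min(1, -3, -4) = -4
e (MIN): min(-9, -1, -3) = -9
South (MAX): max(-5, -4, -9) = -4

-4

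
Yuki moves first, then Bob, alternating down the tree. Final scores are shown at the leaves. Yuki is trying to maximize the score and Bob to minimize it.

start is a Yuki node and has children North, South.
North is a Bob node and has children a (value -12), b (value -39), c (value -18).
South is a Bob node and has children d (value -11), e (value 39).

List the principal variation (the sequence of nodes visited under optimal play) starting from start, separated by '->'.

North (Bob): min(-12, -39, -18) = -39
South (Bob): min(-11, 39) = -11
start (Yuki): max(-39, -11) = -11
At start, Yuki picks South (highest: -11).
At South, Bob picks d (lowest: -11).
Terminal value -11.

start -> South -> d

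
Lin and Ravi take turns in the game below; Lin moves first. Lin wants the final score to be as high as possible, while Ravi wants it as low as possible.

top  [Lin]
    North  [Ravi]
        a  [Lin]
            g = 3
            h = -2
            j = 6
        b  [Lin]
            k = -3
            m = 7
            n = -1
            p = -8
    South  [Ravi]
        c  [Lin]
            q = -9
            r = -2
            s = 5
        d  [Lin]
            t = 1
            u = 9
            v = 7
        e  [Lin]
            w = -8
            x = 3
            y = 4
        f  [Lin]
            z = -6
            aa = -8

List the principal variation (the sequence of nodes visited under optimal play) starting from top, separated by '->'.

a (Lin): max(3, -2, 6) = 6
b (Lin): max(-3, 7, -1, -8) = 7
North (Ravi): min(6, 7) = 6
c (Lin): max(-9, -2, 5) = 5
d (Lin): max(1, 9, 7) = 9
e (Lin): max(-8, 3, 4) = 4
f (Lin): max(-6, -8) = -6
South (Ravi): min(5, 9, 4, -6) = -6
top (Lin): max(6, -6) = 6
At top, Lin picks North (highest: 6).
At North, Ravi picks a (lowest: 6).
At a, Lin picks j (highest: 6).
Terminal value 6.

top -> North -> a -> j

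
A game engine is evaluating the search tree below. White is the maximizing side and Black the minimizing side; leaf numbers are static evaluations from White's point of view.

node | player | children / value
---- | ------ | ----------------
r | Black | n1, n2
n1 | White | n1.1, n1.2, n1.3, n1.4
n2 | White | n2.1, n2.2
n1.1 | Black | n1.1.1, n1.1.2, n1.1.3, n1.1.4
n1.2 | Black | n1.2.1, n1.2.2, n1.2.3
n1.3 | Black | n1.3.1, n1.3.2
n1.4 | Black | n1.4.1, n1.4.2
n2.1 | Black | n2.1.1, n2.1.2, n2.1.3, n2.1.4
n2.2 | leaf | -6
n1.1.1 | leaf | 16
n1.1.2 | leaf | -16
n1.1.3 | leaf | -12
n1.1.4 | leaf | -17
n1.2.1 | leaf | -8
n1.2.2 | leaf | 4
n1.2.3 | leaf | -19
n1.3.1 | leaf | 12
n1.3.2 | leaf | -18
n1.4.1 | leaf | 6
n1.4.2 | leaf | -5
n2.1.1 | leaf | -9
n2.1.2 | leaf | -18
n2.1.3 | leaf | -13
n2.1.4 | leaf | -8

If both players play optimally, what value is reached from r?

-6

n1.1 (Black): min(16, -16, -12, -17) = -17
n1.2 (Black): min(-8, 4, -19) = -19
n1.3 (Black): min(12, -18) = -18
n1.4 (Black): min(6, -5) = -5
n1 (White): max(-17, -19, -18, -5) = -5
n2.1 (Black): min(-9, -18, -13, -8) = -18
n2 (White): max(-18, -6) = -6
r (Black): min(-5, -6) = -6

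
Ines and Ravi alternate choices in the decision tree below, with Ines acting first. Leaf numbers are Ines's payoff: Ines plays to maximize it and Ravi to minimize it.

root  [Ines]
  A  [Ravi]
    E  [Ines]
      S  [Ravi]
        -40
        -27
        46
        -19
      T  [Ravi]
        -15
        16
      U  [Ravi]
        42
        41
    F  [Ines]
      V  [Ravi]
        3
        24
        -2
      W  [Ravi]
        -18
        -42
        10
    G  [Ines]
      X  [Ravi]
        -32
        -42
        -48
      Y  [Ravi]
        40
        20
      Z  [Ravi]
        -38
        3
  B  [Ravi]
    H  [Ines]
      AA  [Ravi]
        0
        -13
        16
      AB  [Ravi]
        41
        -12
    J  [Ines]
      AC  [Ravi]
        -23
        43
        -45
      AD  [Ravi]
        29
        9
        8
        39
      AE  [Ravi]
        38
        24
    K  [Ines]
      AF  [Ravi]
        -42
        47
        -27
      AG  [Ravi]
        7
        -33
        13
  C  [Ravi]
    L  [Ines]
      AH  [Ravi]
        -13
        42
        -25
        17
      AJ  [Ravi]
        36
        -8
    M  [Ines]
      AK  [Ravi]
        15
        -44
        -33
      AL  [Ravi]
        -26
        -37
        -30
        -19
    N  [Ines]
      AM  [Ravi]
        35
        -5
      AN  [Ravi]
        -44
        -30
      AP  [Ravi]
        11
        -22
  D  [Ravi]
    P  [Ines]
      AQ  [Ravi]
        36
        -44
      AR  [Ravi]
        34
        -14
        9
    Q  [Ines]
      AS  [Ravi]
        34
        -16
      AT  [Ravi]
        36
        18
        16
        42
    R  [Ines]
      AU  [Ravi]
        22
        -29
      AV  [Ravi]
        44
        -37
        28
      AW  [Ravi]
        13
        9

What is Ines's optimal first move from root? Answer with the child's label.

S (Ravi): min(-40, -27, 46, -19) = -40
T (Ravi): min(-15, 16) = -15
U (Ravi): min(42, 41) = 41
E (Ines): max(-40, -15, 41) = 41
V (Ravi): min(3, 24, -2) = -2
W (Ravi): min(-18, -42, 10) = -42
F (Ines): max(-2, -42) = -2
X (Ravi): min(-32, -42, -48) = -48
Y (Ravi): min(40, 20) = 20
Z (Ravi): min(-38, 3) = -38
G (Ines): max(-48, 20, -38) = 20
A (Ravi): min(41, -2, 20) = -2
AA (Ravi): min(0, -13, 16) = -13
AB (Ravi): min(41, -12) = -12
H (Ines): max(-13, -12) = -12
AC (Ravi): min(-23, 43, -45) = -45
AD (Ravi): min(29, 9, 8, 39) = 8
AE (Ravi): min(38, 24) = 24
J (Ines): max(-45, 8, 24) = 24
AF (Ravi): min(-42, 47, -27) = -42
AG (Ravi): min(7, -33, 13) = -33
K (Ines): max(-42, -33) = -33
B (Ravi): min(-12, 24, -33) = -33
AH (Ravi): min(-13, 42, -25, 17) = -25
AJ (Ravi): min(36, -8) = -8
L (Ines): max(-25, -8) = -8
AK (Ravi): min(15, -44, -33) = -44
AL (Ravi): min(-26, -37, -30, -19) = -37
M (Ines): max(-44, -37) = -37
AM (Ravi): min(35, -5) = -5
AN (Ravi): min(-44, -30) = -44
AP (Ravi): min(11, -22) = -22
N (Ines): max(-5, -44, -22) = -5
C (Ravi): min(-8, -37, -5) = -37
AQ (Ravi): min(36, -44) = -44
AR (Ravi): min(34, -14, 9) = -14
P (Ines): max(-44, -14) = -14
AS (Ravi): min(34, -16) = -16
AT (Ravi): min(36, 18, 16, 42) = 16
Q (Ines): max(-16, 16) = 16
AU (Ravi): min(22, -29) = -29
AV (Ravi): min(44, -37, 28) = -37
AW (Ravi): min(13, 9) = 9
R (Ines): max(-29, -37, 9) = 9
D (Ravi): min(-14, 16, 9) = -14
root (Ines): max(-2, -33, -37, -14) = -2
Ines at root wants the highest of {A=-2, B=-33, C=-37, D=-14}, so chooses A.

A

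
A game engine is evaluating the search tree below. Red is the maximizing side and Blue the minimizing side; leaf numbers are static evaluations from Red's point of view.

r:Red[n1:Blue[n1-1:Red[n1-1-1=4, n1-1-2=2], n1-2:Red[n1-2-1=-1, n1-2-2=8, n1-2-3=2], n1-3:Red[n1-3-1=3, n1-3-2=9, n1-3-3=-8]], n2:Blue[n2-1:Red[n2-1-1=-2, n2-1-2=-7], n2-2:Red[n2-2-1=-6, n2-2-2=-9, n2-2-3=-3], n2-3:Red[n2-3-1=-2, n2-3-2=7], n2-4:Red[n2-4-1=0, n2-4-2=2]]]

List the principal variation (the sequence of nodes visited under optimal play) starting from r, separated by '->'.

n1-1 (Red): max(4, 2) = 4
n1-2 (Red): max(-1, 8, 2) = 8
n1-3 (Red): max(3, 9, -8) = 9
n1 (Blue): min(4, 8, 9) = 4
n2-1 (Red): max(-2, -7) = -2
n2-2 (Red): max(-6, -9, -3) = -3
n2-3 (Red): max(-2, 7) = 7
n2-4 (Red): max(0, 2) = 2
n2 (Blue): min(-2, -3, 7, 2) = -3
r (Red): max(4, -3) = 4
At r, Red picks n1 (highest: 4).
At n1, Blue picks n1-1 (lowest: 4).
At n1-1, Red picks n1-1-1 (highest: 4).
Terminal value 4.

r -> n1 -> n1-1 -> n1-1-1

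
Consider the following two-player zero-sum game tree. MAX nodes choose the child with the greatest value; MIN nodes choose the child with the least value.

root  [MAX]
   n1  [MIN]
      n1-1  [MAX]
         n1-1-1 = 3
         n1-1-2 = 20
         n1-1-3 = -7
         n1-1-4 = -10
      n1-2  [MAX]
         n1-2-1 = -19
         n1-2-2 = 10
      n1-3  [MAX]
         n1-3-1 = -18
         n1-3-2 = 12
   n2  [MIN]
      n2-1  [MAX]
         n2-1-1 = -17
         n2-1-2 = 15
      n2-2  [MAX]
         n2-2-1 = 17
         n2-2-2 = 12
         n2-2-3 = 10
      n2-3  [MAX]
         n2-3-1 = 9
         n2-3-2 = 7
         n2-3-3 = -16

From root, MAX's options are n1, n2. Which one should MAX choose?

n1

n1-1 (MAX): max(3, 20, -7, -10) = 20
n1-2 (MAX): max(-19, 10) = 10
n1-3 (MAX): max(-18, 12) = 12
n1 (MIN): min(20, 10, 12) = 10
n2-1 (MAX): max(-17, 15) = 15
n2-2 (MAX): max(17, 12, 10) = 17
n2-3 (MAX): max(9, 7, -16) = 9
n2 (MIN): min(15, 17, 9) = 9
root (MAX): max(10, 9) = 10
MAX at root wants the highest of {n1=10, n2=9}, so chooses n1.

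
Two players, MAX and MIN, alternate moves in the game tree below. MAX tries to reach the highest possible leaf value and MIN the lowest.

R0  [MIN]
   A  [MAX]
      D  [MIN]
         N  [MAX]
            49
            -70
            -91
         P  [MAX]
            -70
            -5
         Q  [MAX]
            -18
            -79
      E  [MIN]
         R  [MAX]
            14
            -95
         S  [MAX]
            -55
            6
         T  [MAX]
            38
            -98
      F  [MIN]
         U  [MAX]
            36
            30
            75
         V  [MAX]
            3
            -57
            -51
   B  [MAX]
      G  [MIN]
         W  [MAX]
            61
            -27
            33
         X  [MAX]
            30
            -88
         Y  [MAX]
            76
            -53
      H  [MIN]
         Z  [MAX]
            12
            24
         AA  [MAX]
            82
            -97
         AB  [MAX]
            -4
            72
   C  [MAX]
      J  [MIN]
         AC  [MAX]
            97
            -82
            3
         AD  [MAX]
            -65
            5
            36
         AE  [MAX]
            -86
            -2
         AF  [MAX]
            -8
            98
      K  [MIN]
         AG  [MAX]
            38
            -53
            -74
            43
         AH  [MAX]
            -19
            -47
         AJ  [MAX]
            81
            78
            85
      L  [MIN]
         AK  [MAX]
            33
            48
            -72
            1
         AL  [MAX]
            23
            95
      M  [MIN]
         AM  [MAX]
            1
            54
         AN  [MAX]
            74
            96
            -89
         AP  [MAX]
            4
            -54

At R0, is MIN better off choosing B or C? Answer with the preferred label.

W (MAX): max(61, -27, 33) = 61
X (MAX): max(30, -88) = 30
Y (MAX): max(76, -53) = 76
G (MIN): min(61, 30, 76) = 30
Z (MAX): max(12, 24) = 24
AA (MAX): max(82, -97) = 82
AB (MAX): max(-4, 72) = 72
H (MIN): min(24, 82, 72) = 24
B (MAX): max(30, 24) = 30
AC (MAX): max(97, -82, 3) = 97
AD (MAX): max(-65, 5, 36) = 36
AE (MAX): max(-86, -2) = -2
AF (MAX): max(-8, 98) = 98
J (MIN): min(97, 36, -2, 98) = -2
AG (MAX): max(38, -53, -74, 43) = 43
AH (MAX): max(-19, -47) = -19
AJ (MAX): max(81, 78, 85) = 85
K (MIN): min(43, -19, 85) = -19
AK (MAX): max(33, 48, -72, 1) = 48
AL (MAX): max(23, 95) = 95
L (MIN): min(48, 95) = 48
AM (MAX): max(1, 54) = 54
AN (MAX): max(74, 96, -89) = 96
AP (MAX): max(4, -54) = 4
M (MIN): min(54, 96, 4) = 4
C (MAX): max(-2, -19, 48, 4) = 48
MIN prefers the lower value; B=30, C=48. B is better since 30 < 48.

B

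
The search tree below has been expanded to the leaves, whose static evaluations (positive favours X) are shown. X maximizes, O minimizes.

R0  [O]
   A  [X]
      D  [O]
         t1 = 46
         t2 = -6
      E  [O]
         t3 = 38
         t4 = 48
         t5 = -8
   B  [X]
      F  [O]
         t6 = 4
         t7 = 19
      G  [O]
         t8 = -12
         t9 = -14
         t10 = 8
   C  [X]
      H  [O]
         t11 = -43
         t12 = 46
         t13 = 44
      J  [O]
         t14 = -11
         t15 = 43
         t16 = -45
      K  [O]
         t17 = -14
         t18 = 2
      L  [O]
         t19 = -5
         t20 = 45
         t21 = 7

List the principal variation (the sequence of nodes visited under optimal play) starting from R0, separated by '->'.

D (O): min(46, -6) = -6
E (O): min(38, 48, -8) = -8
A (X): max(-6, -8) = -6
F (O): min(4, 19) = 4
G (O): min(-12, -14, 8) = -14
B (X): max(4, -14) = 4
H (O): min(-43, 46, 44) = -43
J (O): min(-11, 43, -45) = -45
K (O): min(-14, 2) = -14
L (O): min(-5, 45, 7) = -5
C (X): max(-43, -45, -14, -5) = -5
R0 (O): min(-6, 4, -5) = -6
At R0, O picks A (lowest: -6).
At A, X picks D (highest: -6).
At D, O picks t2 (lowest: -6).
Terminal value -6.

R0 -> A -> D -> t2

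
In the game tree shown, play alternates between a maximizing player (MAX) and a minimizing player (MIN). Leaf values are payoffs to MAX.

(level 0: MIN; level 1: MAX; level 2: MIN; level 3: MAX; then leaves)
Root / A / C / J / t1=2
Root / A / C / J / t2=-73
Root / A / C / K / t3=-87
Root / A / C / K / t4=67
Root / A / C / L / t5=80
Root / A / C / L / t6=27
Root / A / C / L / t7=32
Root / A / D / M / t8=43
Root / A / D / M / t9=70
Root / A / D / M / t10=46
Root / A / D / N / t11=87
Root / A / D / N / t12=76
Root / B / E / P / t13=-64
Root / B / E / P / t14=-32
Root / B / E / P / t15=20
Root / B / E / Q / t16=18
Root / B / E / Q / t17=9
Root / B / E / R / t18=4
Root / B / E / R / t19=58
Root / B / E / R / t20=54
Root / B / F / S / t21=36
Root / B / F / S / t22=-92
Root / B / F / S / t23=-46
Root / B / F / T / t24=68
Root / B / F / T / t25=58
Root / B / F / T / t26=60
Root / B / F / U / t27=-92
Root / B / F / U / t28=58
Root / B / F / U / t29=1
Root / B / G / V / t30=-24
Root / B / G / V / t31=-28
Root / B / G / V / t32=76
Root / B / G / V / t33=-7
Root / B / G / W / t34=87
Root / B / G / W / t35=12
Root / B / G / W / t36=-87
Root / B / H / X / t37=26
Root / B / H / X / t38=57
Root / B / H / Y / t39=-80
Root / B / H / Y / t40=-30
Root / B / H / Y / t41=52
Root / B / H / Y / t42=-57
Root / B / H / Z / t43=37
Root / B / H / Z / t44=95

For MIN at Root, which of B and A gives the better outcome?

P (MAX): max(-64, -32, 20) = 20
Q (MAX): max(18, 9) = 18
R (MAX): max(4, 58, 54) = 58
E (MIN): min(20, 18, 58) = 18
S (MAX): max(36, -92, -46) = 36
T (MAX): max(68, 58, 60) = 68
U (MAX): max(-92, 58, 1) = 58
F (MIN): min(36, 68, 58) = 36
V (MAX): max(-24, -28, 76, -7) = 76
W (MAX): max(87, 12, -87) = 87
G (MIN): min(76, 87) = 76
X (MAX): max(26, 57) = 57
Y (MAX): max(-80, -30, 52, -57) = 52
Z (MAX): max(37, 95) = 95
H (MIN): min(57, 52, 95) = 52
B (MAX): max(18, 36, 76, 52) = 76
J (MAX): max(2, -73) = 2
K (MAX): max(-87, 67) = 67
L (MAX): max(80, 27, 32) = 80
C (MIN): min(2, 67, 80) = 2
M (MAX): max(43, 70, 46) = 70
N (MAX): max(87, 76) = 87
D (MIN): min(70, 87) = 70
A (MAX): max(2, 70) = 70
MIN prefers the lower value; B=76, A=70. A is better since 70 < 76.

A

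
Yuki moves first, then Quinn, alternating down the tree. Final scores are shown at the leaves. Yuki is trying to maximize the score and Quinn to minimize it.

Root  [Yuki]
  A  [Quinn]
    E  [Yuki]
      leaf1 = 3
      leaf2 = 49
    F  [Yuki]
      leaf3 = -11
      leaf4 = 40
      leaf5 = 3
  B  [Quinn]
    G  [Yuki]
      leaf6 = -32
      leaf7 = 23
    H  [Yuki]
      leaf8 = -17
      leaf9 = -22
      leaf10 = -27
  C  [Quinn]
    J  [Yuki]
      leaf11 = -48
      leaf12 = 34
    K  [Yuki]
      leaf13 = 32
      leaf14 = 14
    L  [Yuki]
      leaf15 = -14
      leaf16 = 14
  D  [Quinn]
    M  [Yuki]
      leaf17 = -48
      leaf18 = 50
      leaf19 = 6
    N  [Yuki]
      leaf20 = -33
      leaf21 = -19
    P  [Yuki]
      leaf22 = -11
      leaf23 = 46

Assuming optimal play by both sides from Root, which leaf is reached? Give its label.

leaf4

E (Yuki): max(3, 49) = 49
F (Yuki): max(-11, 40, 3) = 40
A (Quinn): min(49, 40) = 40
G (Yuki): max(-32, 23) = 23
H (Yuki): max(-17, -22, -27) = -17
B (Quinn): min(23, -17) = -17
J (Yuki): max(-48, 34) = 34
K (Yuki): max(32, 14) = 32
L (Yuki): max(-14, 14) = 14
C (Quinn): min(34, 32, 14) = 14
M (Yuki): max(-48, 50, 6) = 50
N (Yuki): max(-33, -19) = -19
P (Yuki): max(-11, 46) = 46
D (Quinn): min(50, -19, 46) = -19
Root (Yuki): max(40, -17, 14, -19) = 40
At Root, Yuki picks A (highest: 40).
At A, Quinn picks F (lowest: 40).
At F, Yuki picks leaf4 (highest: 40).
Terminal value 40.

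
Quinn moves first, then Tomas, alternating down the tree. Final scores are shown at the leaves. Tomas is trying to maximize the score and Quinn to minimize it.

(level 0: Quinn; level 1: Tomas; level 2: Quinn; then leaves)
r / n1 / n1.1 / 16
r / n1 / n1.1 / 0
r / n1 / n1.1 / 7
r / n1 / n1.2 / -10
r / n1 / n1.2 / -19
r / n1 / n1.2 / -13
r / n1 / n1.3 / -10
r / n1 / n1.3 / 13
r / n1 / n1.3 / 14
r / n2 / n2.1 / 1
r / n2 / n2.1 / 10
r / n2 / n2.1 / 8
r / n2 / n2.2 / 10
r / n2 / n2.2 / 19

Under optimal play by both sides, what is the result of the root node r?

n1.1 (Quinn): min(16, 0, 7) = 0
n1.2 (Quinn): min(-10, -19, -13) = -19
n1.3 (Quinn): min(-10, 13, 14) = -10
n1 (Tomas): max(0, -19, -10) = 0
n2.1 (Quinn): min(1, 10, 8) = 1
n2.2 (Quinn): min(10, 19) = 10
n2 (Tomas): max(1, 10) = 10
r (Quinn): min(0, 10) = 0

0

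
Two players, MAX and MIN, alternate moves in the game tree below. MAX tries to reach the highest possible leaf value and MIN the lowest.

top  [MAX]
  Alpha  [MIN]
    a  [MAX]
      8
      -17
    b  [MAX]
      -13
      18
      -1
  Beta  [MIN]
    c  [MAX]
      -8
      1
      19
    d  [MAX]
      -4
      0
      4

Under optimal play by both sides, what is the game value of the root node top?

a (MAX): max(8, -17) = 8
b (MAX): max(-13, 18, -1) = 18
Alpha (MIN): min(8, 18) = 8
c (MAX): max(-8, 1, 19) = 19
d (MAX): max(-4, 0, 4) = 4
Beta (MIN): min(19, 4) = 4
top (MAX): max(8, 4) = 8

8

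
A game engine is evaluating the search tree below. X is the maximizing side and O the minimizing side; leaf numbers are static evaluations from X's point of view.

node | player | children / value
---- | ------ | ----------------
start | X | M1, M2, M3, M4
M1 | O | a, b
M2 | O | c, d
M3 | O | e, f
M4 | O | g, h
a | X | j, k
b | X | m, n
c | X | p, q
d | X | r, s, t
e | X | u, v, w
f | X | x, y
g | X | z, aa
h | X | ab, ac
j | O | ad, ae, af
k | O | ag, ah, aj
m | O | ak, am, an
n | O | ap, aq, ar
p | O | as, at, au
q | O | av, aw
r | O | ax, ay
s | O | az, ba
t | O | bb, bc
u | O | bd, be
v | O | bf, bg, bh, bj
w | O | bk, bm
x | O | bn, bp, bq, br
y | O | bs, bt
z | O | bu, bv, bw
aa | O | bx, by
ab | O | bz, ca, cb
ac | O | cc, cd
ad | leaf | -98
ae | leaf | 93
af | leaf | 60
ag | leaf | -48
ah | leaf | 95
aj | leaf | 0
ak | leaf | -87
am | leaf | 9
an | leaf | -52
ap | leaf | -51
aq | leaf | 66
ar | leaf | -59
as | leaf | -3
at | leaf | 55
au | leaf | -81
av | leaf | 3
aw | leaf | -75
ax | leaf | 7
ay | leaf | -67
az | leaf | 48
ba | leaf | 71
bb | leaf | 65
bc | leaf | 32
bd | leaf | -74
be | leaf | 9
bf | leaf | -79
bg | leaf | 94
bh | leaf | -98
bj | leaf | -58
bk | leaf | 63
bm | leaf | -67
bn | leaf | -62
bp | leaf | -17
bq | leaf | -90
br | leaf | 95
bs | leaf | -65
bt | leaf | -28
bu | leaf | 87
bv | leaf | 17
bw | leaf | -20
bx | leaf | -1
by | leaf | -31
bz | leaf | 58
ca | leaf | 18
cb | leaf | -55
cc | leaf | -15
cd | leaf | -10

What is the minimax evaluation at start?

-20

j (O): min(-98, 93, 60) = -98
k (O): min(-48, 95, 0) = -48
a (X): max(-98, -48) = -48
m (O): min(-87, 9, -52) = -87
n (O): min(-51, 66, -59) = -59
b (X): max(-87, -59) = -59
M1 (O): min(-48, -59) = -59
p (O): min(-3, 55, -81) = -81
q (O): min(3, -75) = -75
c (X): max(-81, -75) = -75
r (O): min(7, -67) = -67
s (O): min(48, 71) = 48
t (O): min(65, 32) = 32
d (X): max(-67, 48, 32) = 48
M2 (O): min(-75, 48) = -75
u (O): min(-74, 9) = -74
v (O): min(-79, 94, -98, -58) = -98
w (O): min(63, -67) = -67
e (X): max(-74, -98, -67) = -67
x (O): min(-62, -17, -90, 95) = -90
y (O): min(-65, -28) = -65
f (X): max(-90, -65) = -65
M3 (O): min(-67, -65) = -67
z (O): min(87, 17, -20) = -20
aa (O): min(-1, -31) = -31
g (X): max(-20, -31) = -20
ab (O): min(58, 18, -55) = -55
ac (O): min(-15, -10) = -15
h (X): max(-55, -15) = -15
M4 (O): min(-20, -15) = -20
start (X): max(-59, -75, -67, -20) = -20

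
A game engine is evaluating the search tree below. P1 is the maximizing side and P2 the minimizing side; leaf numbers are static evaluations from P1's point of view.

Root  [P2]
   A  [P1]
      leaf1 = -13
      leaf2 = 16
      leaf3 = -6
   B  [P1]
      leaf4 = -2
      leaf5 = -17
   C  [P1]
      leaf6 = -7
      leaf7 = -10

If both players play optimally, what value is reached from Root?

-7

A (P1): max(-13, 16, -6) = 16
B (P1): max(-2, -17) = -2
C (P1): max(-7, -10) = -7
Root (P2): min(16, -2, -7) = -7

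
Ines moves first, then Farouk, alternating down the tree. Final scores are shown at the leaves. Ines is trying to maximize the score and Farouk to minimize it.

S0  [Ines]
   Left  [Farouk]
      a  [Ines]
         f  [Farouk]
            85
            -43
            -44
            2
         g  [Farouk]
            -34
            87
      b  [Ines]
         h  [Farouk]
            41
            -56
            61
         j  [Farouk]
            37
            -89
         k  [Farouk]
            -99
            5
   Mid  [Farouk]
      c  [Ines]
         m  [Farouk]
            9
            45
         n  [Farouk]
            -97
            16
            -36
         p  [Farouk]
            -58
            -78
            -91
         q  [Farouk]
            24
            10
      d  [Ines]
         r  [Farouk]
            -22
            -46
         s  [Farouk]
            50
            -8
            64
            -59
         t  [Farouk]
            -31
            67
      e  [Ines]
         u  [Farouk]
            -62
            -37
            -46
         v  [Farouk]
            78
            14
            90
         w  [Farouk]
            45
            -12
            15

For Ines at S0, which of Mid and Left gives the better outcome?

Mid

m (Farouk): min(9, 45) = 9
n (Farouk): min(-97, 16, -36) = -97
p (Farouk): min(-58, -78, -91) = -91
q (Farouk): min(24, 10) = 10
c (Ines): max(9, -97, -91, 10) = 10
r (Farouk): min(-22, -46) = -46
s (Farouk): min(50, -8, 64, -59) = -59
t (Farouk): min(-31, 67) = -31
d (Ines): max(-46, -59, -31) = -31
u (Farouk): min(-62, -37, -46) = -62
v (Farouk): min(78, 14, 90) = 14
w (Farouk): min(45, -12, 15) = -12
e (Ines): max(-62, 14, -12) = 14
Mid (Farouk): min(10, -31, 14) = -31
f (Farouk): min(85, -43, -44, 2) = -44
g (Farouk): min(-34, 87) = -34
a (Ines): max(-44, -34) = -34
h (Farouk): min(41, -56, 61) = -56
j (Farouk): min(37, -89) = -89
k (Farouk): min(-99, 5) = -99
b (Ines): max(-56, -89, -99) = -56
Left (Farouk): min(-34, -56) = -56
Ines prefers the higher value; Mid=-31, Left=-56. Mid is better since -31 > -56.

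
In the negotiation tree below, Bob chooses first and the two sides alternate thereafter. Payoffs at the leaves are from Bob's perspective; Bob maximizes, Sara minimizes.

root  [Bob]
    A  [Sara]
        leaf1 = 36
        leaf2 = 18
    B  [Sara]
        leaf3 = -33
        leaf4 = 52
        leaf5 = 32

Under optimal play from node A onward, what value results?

A (Sara): min(36, 18) = 18

18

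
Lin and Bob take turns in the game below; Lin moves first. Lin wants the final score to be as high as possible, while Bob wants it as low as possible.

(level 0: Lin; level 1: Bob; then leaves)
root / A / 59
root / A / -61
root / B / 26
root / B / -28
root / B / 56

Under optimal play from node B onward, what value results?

-28

B (Bob): min(26, -28, 56) = -28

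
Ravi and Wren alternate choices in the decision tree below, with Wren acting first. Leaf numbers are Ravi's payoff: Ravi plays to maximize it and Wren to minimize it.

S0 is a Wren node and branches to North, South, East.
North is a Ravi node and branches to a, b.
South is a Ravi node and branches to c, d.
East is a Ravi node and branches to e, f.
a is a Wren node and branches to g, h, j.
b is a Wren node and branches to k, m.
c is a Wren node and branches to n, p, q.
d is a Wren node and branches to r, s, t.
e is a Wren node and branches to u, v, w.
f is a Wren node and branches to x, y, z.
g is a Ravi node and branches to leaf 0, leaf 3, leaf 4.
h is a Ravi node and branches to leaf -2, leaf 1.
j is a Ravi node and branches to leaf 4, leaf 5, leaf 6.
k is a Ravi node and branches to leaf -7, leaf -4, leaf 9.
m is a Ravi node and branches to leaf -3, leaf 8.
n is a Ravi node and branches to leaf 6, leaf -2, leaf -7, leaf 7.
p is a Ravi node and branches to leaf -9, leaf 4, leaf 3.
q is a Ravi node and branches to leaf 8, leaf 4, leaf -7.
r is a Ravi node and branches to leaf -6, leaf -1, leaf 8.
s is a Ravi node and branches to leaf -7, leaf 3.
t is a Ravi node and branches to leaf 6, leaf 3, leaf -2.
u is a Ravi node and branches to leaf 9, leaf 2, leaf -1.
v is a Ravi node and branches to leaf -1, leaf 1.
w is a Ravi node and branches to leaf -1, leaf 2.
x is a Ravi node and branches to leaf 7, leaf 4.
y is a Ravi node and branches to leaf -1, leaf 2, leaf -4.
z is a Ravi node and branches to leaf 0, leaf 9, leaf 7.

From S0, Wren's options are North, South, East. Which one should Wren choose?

g (Ravi): max(0, 3, 4) = 4
h (Ravi): max(-2, 1) = 1
j (Ravi): max(4, 5, 6) = 6
a (Wren): min(4, 1, 6) = 1
k (Ravi): max(-7, -4, 9) = 9
m (Ravi): max(-3, 8) = 8
b (Wren): min(9, 8) = 8
North (Ravi): max(1, 8) = 8
n (Ravi): max(6, -2, -7, 7) = 7
p (Ravi): max(-9, 4, 3) = 4
q (Ravi): max(8, 4, -7) = 8
c (Wren): min(7, 4, 8) = 4
r (Ravi): max(-6, -1, 8) = 8
s (Ravi): max(-7, 3) = 3
t (Ravi): max(6, 3, -2) = 6
d (Wren): min(8, 3, 6) = 3
South (Ravi): max(4, 3) = 4
u (Ravi): max(9, 2, -1) = 9
v (Ravi): max(-1, 1) = 1
w (Ravi): max(-1, 2) = 2
e (Wren): min(9, 1, 2) = 1
x (Ravi): max(7, 4) = 7
y (Ravi): max(-1, 2, -4) = 2
z (Ravi): max(0, 9, 7) = 9
f (Wren): min(7, 2, 9) = 2
East (Ravi): max(1, 2) = 2
S0 (Wren): min(8, 4, 2) = 2
Wren at S0 wants the lowest of {North=8, South=4, East=2}, so chooses East.

East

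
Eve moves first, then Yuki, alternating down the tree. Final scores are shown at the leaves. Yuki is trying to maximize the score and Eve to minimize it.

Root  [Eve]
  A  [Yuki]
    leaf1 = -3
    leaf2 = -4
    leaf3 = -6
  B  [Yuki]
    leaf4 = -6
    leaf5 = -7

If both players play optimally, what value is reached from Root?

A (Yuki): max(-3, -4, -6) = -3
B (Yuki): max(-6, -7) = -6
Root (Eve): min(-3, -6) = -6

-6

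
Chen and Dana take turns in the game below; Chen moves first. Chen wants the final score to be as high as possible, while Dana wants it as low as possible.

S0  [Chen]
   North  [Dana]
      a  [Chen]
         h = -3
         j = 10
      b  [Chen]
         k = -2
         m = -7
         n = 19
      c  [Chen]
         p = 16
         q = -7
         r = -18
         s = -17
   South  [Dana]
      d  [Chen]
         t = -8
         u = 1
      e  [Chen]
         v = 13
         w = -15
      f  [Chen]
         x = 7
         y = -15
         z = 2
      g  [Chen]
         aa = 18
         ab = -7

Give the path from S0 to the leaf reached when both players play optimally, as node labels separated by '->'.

S0 -> North -> a -> j

a (Chen): max(-3, 10) = 10
b (Chen): max(-2, -7, 19) = 19
c (Chen): max(16, -7, -18, -17) = 16
North (Dana): min(10, 19, 16) = 10
d (Chen): max(-8, 1) = 1
e (Chen): max(13, -15) = 13
f (Chen): max(7, -15, 2) = 7
g (Chen): max(18, -7) = 18
South (Dana): min(1, 13, 7, 18) = 1
S0 (Chen): max(10, 1) = 10
At S0, Chen picks North (highest: 10).
At North, Dana picks a (lowest: 10).
At a, Chen picks j (highest: 10).
Terminal value 10.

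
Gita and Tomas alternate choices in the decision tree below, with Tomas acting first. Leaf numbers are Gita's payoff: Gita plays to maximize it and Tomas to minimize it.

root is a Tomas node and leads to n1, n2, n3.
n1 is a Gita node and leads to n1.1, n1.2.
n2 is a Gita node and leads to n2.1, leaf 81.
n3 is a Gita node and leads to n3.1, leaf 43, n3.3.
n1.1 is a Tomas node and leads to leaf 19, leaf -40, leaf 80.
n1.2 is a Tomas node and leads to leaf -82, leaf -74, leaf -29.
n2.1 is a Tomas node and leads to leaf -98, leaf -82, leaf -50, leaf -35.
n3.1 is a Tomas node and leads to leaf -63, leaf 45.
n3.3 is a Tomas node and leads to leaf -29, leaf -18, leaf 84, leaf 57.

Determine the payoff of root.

-40

n1.1 (Tomas): min(19, -40, 80) = -40
n1.2 (Tomas): min(-82, -74, -29) = -82
n1 (Gita): max(-40, -82) = -40
n2.1 (Tomas): min(-98, -82, -50, -35) = -98
n2 (Gita): max(-98, 81) = 81
n3.1 (Tomas): min(-63, 45) = -63
n3.3 (Tomas): min(-29, -18, 84, 57) = -29
n3 (Gita): max(-63, 43, -29) = 43
root (Tomas): min(-40, 81, 43) = -40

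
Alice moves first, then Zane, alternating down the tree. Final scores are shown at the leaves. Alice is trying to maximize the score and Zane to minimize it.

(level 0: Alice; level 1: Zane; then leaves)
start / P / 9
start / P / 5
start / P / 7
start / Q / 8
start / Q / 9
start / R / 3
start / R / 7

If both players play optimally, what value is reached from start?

8

P (Zane): min(9, 5, 7) = 5
Q (Zane): min(8, 9) = 8
R (Zane): min(3, 7) = 3
start (Alice): max(5, 8, 3) = 8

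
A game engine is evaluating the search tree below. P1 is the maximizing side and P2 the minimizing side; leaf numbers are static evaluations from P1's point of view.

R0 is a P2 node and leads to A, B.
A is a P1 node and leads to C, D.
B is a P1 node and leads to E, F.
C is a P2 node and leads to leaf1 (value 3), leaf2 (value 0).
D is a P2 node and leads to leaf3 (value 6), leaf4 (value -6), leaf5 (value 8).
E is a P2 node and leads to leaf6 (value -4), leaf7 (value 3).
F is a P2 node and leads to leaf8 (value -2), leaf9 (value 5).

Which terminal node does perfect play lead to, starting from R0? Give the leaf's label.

C (P2): min(3, 0) = 0
D (P2): min(6, -6, 8) = -6
A (P1): max(0, -6) = 0
E (P2): min(-4, 3) = -4
F (P2): min(-2, 5) = -2
B (P1): max(-4, -2) = -2
R0 (P2): min(0, -2) = -2
At R0, P2 picks B (lowest: -2).
At B, P1 picks F (highest: -2).
At F, P2 picks leaf8 (lowest: -2).
Terminal value -2.

leaf8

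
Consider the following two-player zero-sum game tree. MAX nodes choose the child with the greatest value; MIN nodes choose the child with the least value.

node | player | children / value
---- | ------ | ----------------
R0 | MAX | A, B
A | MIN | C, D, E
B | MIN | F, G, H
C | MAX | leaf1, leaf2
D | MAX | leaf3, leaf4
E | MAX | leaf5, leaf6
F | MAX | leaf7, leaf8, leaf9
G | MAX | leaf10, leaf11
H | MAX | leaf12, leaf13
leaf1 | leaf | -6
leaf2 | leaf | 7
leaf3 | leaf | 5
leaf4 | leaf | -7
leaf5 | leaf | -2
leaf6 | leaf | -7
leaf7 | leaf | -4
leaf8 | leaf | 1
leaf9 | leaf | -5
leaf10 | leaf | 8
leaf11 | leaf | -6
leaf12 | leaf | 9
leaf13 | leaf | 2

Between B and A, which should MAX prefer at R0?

B

F (MAX): max(-4, 1, -5) = 1
G (MAX): max(8, -6) = 8
H (MAX): max(9, 2) = 9
B (MIN): min(1, 8, 9) = 1
C (MAX): max(-6, 7) = 7
D (MAX): max(5, -7) = 5
E (MAX): max(-2, -7) = -2
A (MIN): min(7, 5, -2) = -2
MAX prefers the higher value; B=1, A=-2. B is better since 1 > -2.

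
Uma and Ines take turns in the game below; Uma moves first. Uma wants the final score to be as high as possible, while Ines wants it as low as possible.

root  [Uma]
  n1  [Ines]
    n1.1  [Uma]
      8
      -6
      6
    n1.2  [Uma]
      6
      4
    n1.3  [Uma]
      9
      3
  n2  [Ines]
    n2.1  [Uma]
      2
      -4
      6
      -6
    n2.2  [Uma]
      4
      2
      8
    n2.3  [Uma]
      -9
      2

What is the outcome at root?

6

n1.1 (Uma): max(8, -6, 6) = 8
n1.2 (Uma): max(6, 4) = 6
n1.3 (Uma): max(9, 3) = 9
n1 (Ines): min(8, 6, 9) = 6
n2.1 (Uma): max(2, -4, 6, -6) = 6
n2.2 (Uma): max(4, 2, 8) = 8
n2.3 (Uma): max(-9, 2) = 2
n2 (Ines): min(6, 8, 2) = 2
root (Uma): max(6, 2) = 6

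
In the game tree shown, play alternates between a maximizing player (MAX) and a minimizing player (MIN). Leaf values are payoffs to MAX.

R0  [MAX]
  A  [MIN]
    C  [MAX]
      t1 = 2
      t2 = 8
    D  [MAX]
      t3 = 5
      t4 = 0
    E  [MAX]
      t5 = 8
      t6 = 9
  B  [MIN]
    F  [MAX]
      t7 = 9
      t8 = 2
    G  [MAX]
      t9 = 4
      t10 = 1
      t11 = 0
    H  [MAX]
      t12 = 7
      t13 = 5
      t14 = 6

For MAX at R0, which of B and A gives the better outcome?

A

F (MAX): max(9, 2) = 9
G (MAX): max(4, 1, 0) = 4
H (MAX): max(7, 5, 6) = 7
B (MIN): min(9, 4, 7) = 4
C (MAX): max(2, 8) = 8
D (MAX): max(5, 0) = 5
E (MAX): max(8, 9) = 9
A (MIN): min(8, 5, 9) = 5
MAX prefers the higher value; B=4, A=5. A is better since 5 > 4.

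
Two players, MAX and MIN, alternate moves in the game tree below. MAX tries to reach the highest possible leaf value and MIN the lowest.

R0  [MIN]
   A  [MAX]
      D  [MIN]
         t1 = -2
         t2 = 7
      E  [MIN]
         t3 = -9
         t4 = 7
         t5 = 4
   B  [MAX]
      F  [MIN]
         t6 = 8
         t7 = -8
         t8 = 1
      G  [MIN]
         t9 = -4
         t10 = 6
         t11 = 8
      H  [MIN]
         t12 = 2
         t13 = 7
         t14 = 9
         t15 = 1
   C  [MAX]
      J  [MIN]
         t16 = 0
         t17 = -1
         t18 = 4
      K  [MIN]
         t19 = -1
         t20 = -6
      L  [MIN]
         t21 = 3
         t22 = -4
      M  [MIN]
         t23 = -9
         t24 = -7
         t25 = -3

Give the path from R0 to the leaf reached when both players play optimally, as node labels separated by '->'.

D (MIN): min(-2, 7) = -2
E (MIN): min(-9, 7, 4) = -9
A (MAX): max(-2, -9) = -2
F (MIN): min(8, -8, 1) = -8
G (MIN): min(-4, 6, 8) = -4
H (MIN): min(2, 7, 9, 1) = 1
B (MAX): max(-8, -4, 1) = 1
J (MIN): min(0, -1, 4) = -1
K (MIN): min(-1, -6) = -6
L (MIN): min(3, -4) = -4
M (MIN): min(-9, -7, -3) = -9
C (MAX): max(-1, -6, -4, -9) = -1
R0 (MIN): min(-2, 1, -1) = -2
At R0, MIN picks A (lowest: -2).
At A, MAX picks D (highest: -2).
At D, MIN picks t1 (lowest: -2).
Terminal value -2.

R0 -> A -> D -> t1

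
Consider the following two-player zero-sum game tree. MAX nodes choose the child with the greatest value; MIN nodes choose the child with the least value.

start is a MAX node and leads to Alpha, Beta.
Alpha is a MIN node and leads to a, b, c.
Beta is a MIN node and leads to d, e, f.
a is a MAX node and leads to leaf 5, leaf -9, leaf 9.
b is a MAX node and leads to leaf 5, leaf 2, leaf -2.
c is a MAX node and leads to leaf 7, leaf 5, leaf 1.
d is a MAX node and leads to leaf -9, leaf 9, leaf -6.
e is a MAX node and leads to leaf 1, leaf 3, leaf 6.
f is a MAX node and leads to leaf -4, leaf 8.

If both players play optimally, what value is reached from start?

6

a (MAX): max(5, -9, 9) = 9
b (MAX): max(5, 2, -2) = 5
c (MAX): max(7, 5, 1) = 7
Alpha (MIN): min(9, 5, 7) = 5
d (MAX): max(-9, 9, -6) = 9
e (MAX): max(1, 3, 6) = 6
f (MAX): max(-4, 8) = 8
Beta (MIN): min(9, 6, 8) = 6
start (MAX): max(5, 6) = 6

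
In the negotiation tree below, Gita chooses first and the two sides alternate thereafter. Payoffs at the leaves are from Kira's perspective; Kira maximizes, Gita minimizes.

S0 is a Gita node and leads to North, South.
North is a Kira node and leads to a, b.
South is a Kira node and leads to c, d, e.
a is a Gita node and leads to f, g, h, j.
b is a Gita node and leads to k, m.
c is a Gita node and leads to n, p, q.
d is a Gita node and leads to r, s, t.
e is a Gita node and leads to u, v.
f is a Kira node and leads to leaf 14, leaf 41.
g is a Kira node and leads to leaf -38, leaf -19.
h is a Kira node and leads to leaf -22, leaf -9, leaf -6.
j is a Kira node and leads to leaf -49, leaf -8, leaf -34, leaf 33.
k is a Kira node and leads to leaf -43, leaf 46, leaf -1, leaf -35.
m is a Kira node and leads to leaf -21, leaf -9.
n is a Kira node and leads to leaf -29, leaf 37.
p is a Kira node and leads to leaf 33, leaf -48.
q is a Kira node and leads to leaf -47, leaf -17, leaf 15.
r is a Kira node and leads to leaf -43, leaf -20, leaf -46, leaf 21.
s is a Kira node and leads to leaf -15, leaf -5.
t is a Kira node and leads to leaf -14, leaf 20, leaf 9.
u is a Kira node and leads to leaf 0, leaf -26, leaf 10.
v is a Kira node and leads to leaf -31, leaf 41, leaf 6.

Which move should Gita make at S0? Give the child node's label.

f (Kira): max(14, 41) = 41
g (Kira): max(-38, -19) = -19
h (Kira): max(-22, -9, -6) = -6
j (Kira): max(-49, -8, -34, 33) = 33
a (Gita): min(41, -19, -6, 33) = -19
k (Kira): max(-43, 46, -1, -35) = 46
m (Kira): max(-21, -9) = -9
b (Gita): min(46, -9) = -9
North (Kira): max(-19, -9) = -9
n (Kira): max(-29, 37) = 37
p (Kira): max(33, -48) = 33
q (Kira): max(-47, -17, 15) = 15
c (Gita): min(37, 33, 15) = 15
r (Kira): max(-43, -20, -46, 21) = 21
s (Kira): max(-15, -5) = -5
t (Kira): max(-14, 20, 9) = 20
d (Gita): min(21, -5, 20) = -5
u (Kira): max(0, -26, 10) = 10
v (Kira): max(-31, 41, 6) = 41
e (Gita): min(10, 41) = 10
South (Kira): max(15, -5, 10) = 15
S0 (Gita): min(-9, 15) = -9
Gita at S0 wants the lowest of {North=-9, South=15}, so chooses North.

North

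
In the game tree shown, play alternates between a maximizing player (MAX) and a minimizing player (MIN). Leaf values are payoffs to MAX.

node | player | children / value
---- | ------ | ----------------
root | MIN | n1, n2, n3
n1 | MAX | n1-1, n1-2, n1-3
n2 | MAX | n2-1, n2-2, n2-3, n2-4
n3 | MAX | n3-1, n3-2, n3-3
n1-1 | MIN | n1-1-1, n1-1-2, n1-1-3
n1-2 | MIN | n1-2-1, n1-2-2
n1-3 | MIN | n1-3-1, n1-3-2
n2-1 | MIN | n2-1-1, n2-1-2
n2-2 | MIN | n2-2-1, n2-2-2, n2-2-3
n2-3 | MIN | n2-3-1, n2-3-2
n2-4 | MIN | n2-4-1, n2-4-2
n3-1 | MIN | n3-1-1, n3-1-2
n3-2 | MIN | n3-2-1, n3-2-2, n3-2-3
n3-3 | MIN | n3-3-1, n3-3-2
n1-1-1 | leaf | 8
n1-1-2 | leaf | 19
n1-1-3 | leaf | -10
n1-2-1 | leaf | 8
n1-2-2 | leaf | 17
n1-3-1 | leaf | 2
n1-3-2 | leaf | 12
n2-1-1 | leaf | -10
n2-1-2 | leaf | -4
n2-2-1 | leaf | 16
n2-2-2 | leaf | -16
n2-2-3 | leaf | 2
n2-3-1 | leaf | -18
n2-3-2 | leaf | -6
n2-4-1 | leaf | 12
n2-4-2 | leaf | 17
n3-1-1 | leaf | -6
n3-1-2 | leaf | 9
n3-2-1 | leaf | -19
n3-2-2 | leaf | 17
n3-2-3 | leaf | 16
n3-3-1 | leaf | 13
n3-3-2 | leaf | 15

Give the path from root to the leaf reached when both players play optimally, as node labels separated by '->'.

n1-1 (MIN): min(8, 19, -10) = -10
n1-2 (MIN): min(8, 17) = 8
n1-3 (MIN): min(2, 12) = 2
n1 (MAX): max(-10, 8, 2) = 8
n2-1 (MIN): min(-10, -4) = -10
n2-2 (MIN): min(16, -16, 2) = -16
n2-3 (MIN): min(-18, -6) = -18
n2-4 (MIN): min(12, 17) = 12
n2 (MAX): max(-10, -16, -18, 12) = 12
n3-1 (MIN): min(-6, 9) = -6
n3-2 (MIN): min(-19, 17, 16) = -19
n3-3 (MIN): min(13, 15) = 13
n3 (MAX): max(-6, -19, 13) = 13
root (MIN): min(8, 12, 13) = 8
At root, MIN picks n1 (lowest: 8).
At n1, MAX picks n1-2 (highest: 8).
At n1-2, MIN picks n1-2-1 (lowest: 8).
Terminal value 8.

root -> n1 -> n1-2 -> n1-2-1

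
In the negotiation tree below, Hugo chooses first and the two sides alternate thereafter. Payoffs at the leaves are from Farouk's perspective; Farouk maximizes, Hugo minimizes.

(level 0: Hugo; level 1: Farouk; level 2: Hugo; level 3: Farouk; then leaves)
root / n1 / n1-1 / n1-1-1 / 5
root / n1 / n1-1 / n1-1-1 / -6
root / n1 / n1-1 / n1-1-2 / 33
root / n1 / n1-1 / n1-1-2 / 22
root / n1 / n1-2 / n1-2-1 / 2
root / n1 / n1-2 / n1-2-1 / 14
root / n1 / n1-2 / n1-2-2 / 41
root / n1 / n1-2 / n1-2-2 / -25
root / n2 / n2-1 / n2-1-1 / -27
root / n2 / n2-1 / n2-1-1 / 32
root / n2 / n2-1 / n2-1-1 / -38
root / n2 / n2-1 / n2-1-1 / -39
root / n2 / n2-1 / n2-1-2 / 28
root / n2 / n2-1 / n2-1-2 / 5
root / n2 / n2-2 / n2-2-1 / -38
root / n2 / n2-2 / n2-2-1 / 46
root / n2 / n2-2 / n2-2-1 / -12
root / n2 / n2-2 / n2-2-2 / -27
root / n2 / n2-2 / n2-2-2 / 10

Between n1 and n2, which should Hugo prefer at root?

n1-1-1 (Farouk): max(5, -6) = 5
n1-1-2 (Farouk): max(33, 22) = 33
n1-1 (Hugo): min(5, 33) = 5
n1-2-1 (Farouk): max(2, 14) = 14
n1-2-2 (Farouk): max(41, -25) = 41
n1-2 (Hugo): min(14, 41) = 14
n1 (Farouk): max(5, 14) = 14
n2-1-1 (Farouk): max(-27, 32, -38, -39) = 32
n2-1-2 (Farouk): max(28, 5) = 28
n2-1 (Hugo): min(32, 28) = 28
n2-2-1 (Farouk): max(-38, 46, -12) = 46
n2-2-2 (Farouk): max(-27, 10) = 10
n2-2 (Hugo): min(46, 10) = 10
n2 (Farouk): max(28, 10) = 28
Hugo prefers the lower value; n1=14, n2=28. n1 is better since 14 < 28.

n1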